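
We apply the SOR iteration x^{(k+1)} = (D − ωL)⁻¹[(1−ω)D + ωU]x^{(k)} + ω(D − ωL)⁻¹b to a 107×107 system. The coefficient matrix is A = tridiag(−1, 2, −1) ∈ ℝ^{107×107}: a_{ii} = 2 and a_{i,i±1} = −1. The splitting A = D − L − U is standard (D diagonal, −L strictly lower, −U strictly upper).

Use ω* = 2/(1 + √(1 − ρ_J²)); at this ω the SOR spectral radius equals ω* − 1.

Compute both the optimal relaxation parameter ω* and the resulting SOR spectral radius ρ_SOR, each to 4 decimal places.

ω* = 1.9435, ρ_SOR = 0.9435

With n=107, ρ(Jacobi) = cos(π/108) = 0.9996.
√(1−ρ_J²) simplifies to sin(π/108) = 0.02908.
ω* = 2 / (1 + 0.02908) = 2 / 1.02908 ≈ 1.9435.
[ρ_SOR] ω* − 1 = 0.9435.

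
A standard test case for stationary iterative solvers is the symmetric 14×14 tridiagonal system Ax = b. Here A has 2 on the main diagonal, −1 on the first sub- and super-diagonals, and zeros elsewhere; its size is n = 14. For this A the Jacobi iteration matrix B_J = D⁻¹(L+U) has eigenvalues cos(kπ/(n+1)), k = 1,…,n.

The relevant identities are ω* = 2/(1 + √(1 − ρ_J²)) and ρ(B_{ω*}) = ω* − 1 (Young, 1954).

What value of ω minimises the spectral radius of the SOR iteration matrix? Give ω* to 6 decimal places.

With n=14, ρ(Jacobi) = cos(π/15) = 0.978148.
root = sin(π/15) = 0.2079117  (since 1−cos² = sin²).
[ω*] 2 ÷ (1 + 0.2079117) = 2 ÷ 1.2079117 = 1.655750.
and ρ(B_{ω*}) = 1.655750 − 1 = 0.655750.

ω* = 1.655750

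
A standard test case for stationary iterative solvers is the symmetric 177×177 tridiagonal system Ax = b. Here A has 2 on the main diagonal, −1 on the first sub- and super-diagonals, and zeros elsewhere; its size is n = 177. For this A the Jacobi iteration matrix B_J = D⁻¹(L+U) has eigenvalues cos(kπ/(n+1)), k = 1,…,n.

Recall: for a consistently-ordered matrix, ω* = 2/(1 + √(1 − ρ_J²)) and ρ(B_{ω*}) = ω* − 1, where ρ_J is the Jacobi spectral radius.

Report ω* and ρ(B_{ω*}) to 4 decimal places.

ω* = 1.9653, ρ_SOR = 0.9653

ρ_J = max_k |cos(kπ/178)| = cos(π/178) = 0.9998
√(1−ρ_J²) = |sin(π/178)| = 0.01765
[ω*] 2 ÷ (1 + 0.01765) = 2 ÷ 1.01765 = 1.9653.
[ρ_SOR] ω* − 1 = 0.9653.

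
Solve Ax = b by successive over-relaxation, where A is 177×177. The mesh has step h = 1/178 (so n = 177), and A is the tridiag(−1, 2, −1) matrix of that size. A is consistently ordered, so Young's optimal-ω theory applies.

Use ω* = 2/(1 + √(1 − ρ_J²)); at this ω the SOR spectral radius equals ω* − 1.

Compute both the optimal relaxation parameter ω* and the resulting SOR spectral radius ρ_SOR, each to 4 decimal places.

ω* = 1.9653, ρ_SOR = 0.9653

½·tridiag(1,0,1) at n=177: λ_k = cos(kπ/178); max |λ| at k=1 ⇒ ρ_J = cos(π/178) ≈ 0.9998.
root = sin(π/178) = 0.01765  (since 1−cos² = sin²).
So ω* = 2/1.01765 = 1.9653 (Young).
and ρ(B_{ω*}) = 1.9653 − 1 = 0.9653.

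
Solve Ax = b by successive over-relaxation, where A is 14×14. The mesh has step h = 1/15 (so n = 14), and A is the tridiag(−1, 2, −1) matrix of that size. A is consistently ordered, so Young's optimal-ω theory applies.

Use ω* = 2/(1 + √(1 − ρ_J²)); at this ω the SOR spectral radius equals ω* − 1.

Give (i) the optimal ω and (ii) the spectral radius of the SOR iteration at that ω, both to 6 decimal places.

ω* = 1.655750, ρ_SOR = 0.655750

B_J for the 14×14 system has eigenvalues cos(kπ/15); ρ_J = cos(π/15) = 0.978148.
√(1 − cos²(π/15)) = sin(π/15) ≈ 0.2079117.
Then 2/(1+√(1−ρ_J²)) = 2/(1+0.2079117); ω* = 2/1.2079117 = 1.655750.
ρ(B_{ω*}) = ω*−1 = 0.655750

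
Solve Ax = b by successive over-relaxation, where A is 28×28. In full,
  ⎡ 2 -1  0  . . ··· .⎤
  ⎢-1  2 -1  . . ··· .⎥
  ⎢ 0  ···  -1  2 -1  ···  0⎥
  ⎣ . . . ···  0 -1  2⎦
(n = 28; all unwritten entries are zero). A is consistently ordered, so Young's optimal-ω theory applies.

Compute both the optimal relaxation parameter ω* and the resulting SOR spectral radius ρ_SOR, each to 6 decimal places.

ω* = 1.804860, ρ_SOR = 0.804860

½·tridiag(1,0,1) at n=28: λ_k = cos(kπ/29); max |λ| at k=1 ⇒ ρ_J = cos(π/29) ≈ 0.994138.
√(1−ρ_J²) = |sin(π/29)| = 0.1081190
ω* = 2/(1+0.1081190) = 1.804860
[ρ_SOR] ω* − 1 = 0.804860.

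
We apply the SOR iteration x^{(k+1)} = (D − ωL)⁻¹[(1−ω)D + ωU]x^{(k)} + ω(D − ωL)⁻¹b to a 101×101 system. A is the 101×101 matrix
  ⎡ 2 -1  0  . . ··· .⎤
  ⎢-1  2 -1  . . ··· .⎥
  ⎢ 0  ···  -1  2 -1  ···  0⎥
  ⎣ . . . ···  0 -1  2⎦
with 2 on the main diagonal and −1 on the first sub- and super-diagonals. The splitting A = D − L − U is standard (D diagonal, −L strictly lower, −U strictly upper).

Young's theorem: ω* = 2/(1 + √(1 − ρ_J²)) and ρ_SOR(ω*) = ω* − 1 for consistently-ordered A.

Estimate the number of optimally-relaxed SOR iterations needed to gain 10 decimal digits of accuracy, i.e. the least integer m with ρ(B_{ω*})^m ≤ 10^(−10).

[ρ_J] n=101: ρ(B_J) = cos(π/(n+1)) = cos(π/102) = 0.9995257.
√(1−ρ_J²) = |sin(π/102)| = 0.0307951
ω* = 2/(1+0.0307951) = 1.9402498
ρ_SOR = ω* − 1 = 1.9402498 − 1 = 0.9402498.
Need (0.9402498)^m ≤ 10^(−10): m ≥ 10·ln10/|ln 0.9402498| = 23.0259/0.0616097 = 373.738 ⇒ m = 374.

m = 374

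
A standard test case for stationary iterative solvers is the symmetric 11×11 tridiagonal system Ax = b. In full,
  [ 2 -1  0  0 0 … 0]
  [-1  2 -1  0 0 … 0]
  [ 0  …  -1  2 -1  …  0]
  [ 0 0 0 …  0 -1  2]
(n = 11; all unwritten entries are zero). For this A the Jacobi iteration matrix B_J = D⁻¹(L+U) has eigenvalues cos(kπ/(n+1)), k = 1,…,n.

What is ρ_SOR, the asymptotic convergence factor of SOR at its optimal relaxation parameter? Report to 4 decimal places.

ρ_SOR = 0.5888

½·tridiag(1,0,1) at n=11: λ_k = cos(kπ/12); max |λ| at k=1 ⇒ ρ_J = cos(π/12) ≈ 0.9659.
1 − cos²(π/12) = sin²(π/12) ⇒ √(1−ρ_J²) = sin(π/12) = 0.25882.
ω* = 2/(1 + 0.25882) = 2/1.25882 = 1.5888.
At ω = 1.5888 every |λ(B_ω)| = ω−1, so ρ_SOR = 0.5888.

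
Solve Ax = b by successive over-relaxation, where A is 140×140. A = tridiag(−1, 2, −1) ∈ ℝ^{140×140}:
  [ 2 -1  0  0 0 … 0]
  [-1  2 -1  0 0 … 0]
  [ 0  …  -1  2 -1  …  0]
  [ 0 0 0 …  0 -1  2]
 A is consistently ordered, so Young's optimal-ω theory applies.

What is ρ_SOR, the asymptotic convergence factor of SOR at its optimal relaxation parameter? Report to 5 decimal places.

ρ_SOR = 0.95641

[ρ_J] n=140: ρ(B_J) = cos(π/(n+1)) = cos(π/141) = 0.99975.
√(1 − cos²(π/141)) = sin(π/141) ≈ 0.022279.
ω* = 2 / (1 + 0.022279) = 2 / 1.022279 ≈ 1.95641.
[ρ_SOR] ω* − 1 = 0.95641.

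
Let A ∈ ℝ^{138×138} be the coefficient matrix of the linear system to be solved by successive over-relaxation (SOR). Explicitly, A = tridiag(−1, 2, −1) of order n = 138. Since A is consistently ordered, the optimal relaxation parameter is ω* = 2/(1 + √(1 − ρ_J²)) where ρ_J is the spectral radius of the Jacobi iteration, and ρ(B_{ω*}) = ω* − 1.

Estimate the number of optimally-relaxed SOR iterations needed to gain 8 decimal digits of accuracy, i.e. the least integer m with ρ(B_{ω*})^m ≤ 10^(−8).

m = 408

spectrum of D⁻¹(L+U) = {cos(kπ/139) : 1≤k≤138}; ρ_J = cos(π/139) = 0.9997446.
√(1−ρ_J²) = |sin(π/139)| = 0.0225995
Then 2/(1+√(1−ρ_J²)) = 2/(1+0.0225995); ω* = 2/1.0225995 = 1.9557999.
Hence ρ(B_{ω*}) = 1.9557999 − 1 = 0.9557999.
(0.9557999)^m ≤ 10^{−8}  ⇒  m·ln(0.9557999) ≤ −8·ln10  ⇒  m ≥ 407.477  ⇒  m = 408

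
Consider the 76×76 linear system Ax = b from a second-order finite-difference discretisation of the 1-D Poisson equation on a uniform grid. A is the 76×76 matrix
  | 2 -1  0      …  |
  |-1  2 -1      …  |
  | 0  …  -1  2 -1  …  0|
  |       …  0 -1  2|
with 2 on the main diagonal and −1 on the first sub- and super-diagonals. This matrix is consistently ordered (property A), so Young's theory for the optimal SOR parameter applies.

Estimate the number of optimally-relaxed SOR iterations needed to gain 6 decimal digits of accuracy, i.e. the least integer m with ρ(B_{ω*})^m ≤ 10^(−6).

n=76: λ(B_J) = 1 − λ(A)/2 = cos(kπ/77); k=1 gives ρ_J = 0.9991678.
√(1−ρ_J²) simplifies to sin(π/77) = 0.0407886.
ω* = 2 / (1 + 0.0407886) = 2 / 1.0407886 ≈ 1.9216198.
At ω = 1.9216198 every |λ(B_ω)| = ω−1, so ρ_SOR = 0.9216198.
6·ln10 = 13.8155; −ln(0.9216198) = 0.0816225; m = ⌈13.8155/0.0816225⌉ = ⌈169.261⌉ = 170.

m = 170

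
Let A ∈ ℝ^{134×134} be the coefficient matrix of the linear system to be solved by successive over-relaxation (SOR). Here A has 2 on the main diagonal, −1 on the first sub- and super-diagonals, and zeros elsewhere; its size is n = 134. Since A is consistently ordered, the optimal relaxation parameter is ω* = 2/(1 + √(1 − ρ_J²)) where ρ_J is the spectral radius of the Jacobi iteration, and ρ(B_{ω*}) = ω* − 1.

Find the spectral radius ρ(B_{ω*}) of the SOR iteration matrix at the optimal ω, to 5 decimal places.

ρ_SOR = 0.95452

[ρ_J] n=134: ρ(B_J) = cos(π/(n+1)) = cos(π/135) = 0.99973.
root = sin(π/135) = 0.023269  (since 1−cos² = sin²).
Young: ω* = 2/(1+√(1−ρ_J²)) = 2/(1+0.023269) = 2/1.023269 = 1.95452.
[ρ_SOR] ω* − 1 = 0.95452.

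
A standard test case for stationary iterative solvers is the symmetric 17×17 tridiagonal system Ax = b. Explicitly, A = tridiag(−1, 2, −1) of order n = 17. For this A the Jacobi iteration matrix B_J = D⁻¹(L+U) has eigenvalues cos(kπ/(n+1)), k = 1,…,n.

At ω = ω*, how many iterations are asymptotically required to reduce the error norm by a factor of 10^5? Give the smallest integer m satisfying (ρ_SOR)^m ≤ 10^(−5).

m = 33

With n=17, ρ(Jacobi) = cos(π/18) = 0.9848078.
√(1−ρ_J²) simplifies to sin(π/18) = 0.1736482.
ω* = 2 / (1 + 0.1736482) = 2 / 1.1736482 ≈ 1.7040882.
Hence ρ(B_{ω*}) = 1.7040882 − 1 = 0.7040882.
(0.7040882)^m ≤ 10^{−5}  ⇒  m·ln(0.7040882) ≤ −5·ln10  ⇒  m ≥ 32.814  ⇒  m = 33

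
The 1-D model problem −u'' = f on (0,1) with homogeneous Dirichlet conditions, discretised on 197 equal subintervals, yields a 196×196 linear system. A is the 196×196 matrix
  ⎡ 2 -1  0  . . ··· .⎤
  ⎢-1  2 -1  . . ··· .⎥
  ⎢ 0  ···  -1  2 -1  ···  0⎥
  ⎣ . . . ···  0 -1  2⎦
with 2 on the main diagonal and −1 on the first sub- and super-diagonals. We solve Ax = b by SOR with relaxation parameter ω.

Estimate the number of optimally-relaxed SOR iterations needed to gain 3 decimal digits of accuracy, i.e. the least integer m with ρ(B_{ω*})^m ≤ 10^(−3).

spectrum of D⁻¹(L+U) = {cos(kπ/197) : 1≤k≤196}; ρ_J = cos(π/197) = 0.9998728.
1 − cos²(π/197) = sin²(π/197) ⇒ √(1−ρ_J²) = sin(π/197) = 0.0159465.
Young: ω* = 2/(1+√(1−ρ_J²)) = 2/(1+0.0159465) = 2/1.0159465 = 1.9686076.
Hence ρ(B_{ω*}) = 1.9686076 − 1 = 0.9686076.
3·ln10 = 6.90776; −ln(0.9686076) = 0.0318957; m = ⌈6.90776/0.0318957⌉ = ⌈216.573⌉ = 217.

m = 217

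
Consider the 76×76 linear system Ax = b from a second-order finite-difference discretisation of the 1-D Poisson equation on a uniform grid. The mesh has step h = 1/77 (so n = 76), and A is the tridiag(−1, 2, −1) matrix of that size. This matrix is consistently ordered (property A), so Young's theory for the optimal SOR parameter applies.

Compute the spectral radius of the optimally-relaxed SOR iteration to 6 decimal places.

ρ_SOR = 0.921620

With n=76, ρ(Jacobi) = cos(π/77) = 0.999168.
root = sin(π/77) = 0.0407886  (since 1−cos² = sin²).
Young: ω* = 2/(1+√(1−ρ_J²)) = 2/(1+0.0407886) = 2/1.0407886 = 1.921620.
ρ(B_{ω*}) = ω*−1 = 0.921620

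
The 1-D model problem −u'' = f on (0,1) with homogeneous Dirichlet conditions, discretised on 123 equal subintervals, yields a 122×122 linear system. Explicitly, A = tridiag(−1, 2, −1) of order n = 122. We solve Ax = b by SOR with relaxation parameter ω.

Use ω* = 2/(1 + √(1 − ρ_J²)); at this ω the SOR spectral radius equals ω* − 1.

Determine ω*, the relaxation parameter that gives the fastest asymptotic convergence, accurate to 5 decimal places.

ω* = 1.95019

[ρ_J] n=122: ρ(B_J) = cos(π/(n+1)) = cos(π/123) = 0.99967.
root = sin(π/123) = 0.025539  (since 1−cos² = sin²).
So ω* = 2/1.025539 = 1.95019 (Young).
[ρ_SOR] ω* − 1 = 0.95019.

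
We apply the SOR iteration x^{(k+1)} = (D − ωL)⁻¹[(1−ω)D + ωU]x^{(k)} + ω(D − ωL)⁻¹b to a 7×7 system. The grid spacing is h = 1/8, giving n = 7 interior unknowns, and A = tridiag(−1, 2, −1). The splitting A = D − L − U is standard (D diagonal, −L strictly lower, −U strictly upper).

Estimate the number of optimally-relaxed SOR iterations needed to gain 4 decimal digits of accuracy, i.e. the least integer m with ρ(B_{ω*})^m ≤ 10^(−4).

½·tridiag(1,0,1) at n=7: λ_k = cos(kπ/8); max |λ| at k=1 ⇒ ρ_J = cos(π/8) ≈ 0.9238795.
1 − cos²(π/8) = sin²(π/8) ⇒ √(1−ρ_J²) = sin(π/8) = 0.3826834.
Then 2/(1+√(1−ρ_J²)) = 2/(1+0.3826834); ω* = 2/1.3826834 = 1.4464627.
and ρ(B_{ω*}) = 1.4464627 − 1 = 0.4464627.
ρ_SOR^m ≤ 10^(−4) ⇔ m ≥ 4·ln10/(−ln 0.4464627) = 9.21034/0.806399 = 11.422; m = ⌈11.422⌉ = 12.

m = 12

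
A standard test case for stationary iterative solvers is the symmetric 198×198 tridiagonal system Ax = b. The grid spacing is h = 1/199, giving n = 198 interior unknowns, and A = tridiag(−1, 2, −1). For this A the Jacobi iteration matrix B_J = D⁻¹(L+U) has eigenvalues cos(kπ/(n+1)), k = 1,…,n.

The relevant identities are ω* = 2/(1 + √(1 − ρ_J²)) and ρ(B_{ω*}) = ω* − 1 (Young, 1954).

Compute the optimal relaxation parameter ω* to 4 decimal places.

With n=198, ρ(Jacobi) = cos(π/199) = 0.9999.
√(1 − cos²(π/199)) = sin(π/199) ≈ 0.01579.
ω* = 2/(1+0.01579) = 1.9689
ρ_SOR = ω* − 1 = 1.9689 − 1 = 0.9689.

ω* = 1.9689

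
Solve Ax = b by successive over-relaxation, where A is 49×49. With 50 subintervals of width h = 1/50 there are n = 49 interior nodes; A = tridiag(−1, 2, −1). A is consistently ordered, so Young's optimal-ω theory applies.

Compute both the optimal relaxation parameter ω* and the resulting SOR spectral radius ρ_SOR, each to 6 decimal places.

ω* = 1.881838, ρ_SOR = 0.881838

½·tridiag(1,0,1) at n=49: λ_k = cos(kπ/50); max |λ| at k=1 ⇒ ρ_J = cos(π/50) ≈ 0.998027.
1 − cos²(π/50) = sin²(π/50) ⇒ √(1−ρ_J²) = sin(π/50) = 0.0627905.
Young: ω* = 2/(1+√(1−ρ_J²)) = 2/(1+0.0627905) = 2/1.0627905 = 1.881838.
Hence ρ(B_{ω*}) = 1.881838 − 1 = 0.881838.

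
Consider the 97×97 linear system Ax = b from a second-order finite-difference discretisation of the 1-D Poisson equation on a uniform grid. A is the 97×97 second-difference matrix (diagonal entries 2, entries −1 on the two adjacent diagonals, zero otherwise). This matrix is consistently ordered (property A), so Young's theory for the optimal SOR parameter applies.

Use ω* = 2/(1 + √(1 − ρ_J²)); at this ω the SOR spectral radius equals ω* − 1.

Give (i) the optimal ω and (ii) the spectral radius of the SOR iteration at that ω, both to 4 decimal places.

ρ_J = max_k |cos(kπ/98)| = cos(π/98) = 0.9995
√(1−ρ_J²) simplifies to sin(π/98) = 0.03205.
ω* = 2/(1+0.03205) = 1.9379
ρ_SOR = ω* − 1 = 1.9379 − 1 = 0.9379.

ω* = 1.9379, ρ_SOR = 0.9379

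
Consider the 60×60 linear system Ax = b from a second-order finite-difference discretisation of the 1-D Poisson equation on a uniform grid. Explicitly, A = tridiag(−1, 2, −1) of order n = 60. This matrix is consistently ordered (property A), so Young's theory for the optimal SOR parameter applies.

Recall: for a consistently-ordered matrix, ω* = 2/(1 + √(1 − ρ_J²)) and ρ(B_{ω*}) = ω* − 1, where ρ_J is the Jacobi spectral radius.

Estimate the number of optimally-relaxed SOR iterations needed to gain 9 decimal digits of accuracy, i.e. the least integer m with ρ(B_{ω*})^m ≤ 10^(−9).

½·tridiag(1,0,1) at n=60: λ_k = cos(kπ/61); max |λ| at k=1 ⇒ ρ_J = cos(π/61) ≈ 0.9986741.
√(1−ρ_J²) = |sin(π/61)| = 0.0514788
ω* = 2/(1+0.0514788) = 1.9020830
and ρ(B_{ω*}) = 1.9020830 − 1 = 0.9020830.
(0.9020830)^m ≤ 10^{−9}  ⇒  m·ln(0.9020830) ≤ −9·ln10  ⇒  m ≥ 201.101  ⇒  m = 202

m = 202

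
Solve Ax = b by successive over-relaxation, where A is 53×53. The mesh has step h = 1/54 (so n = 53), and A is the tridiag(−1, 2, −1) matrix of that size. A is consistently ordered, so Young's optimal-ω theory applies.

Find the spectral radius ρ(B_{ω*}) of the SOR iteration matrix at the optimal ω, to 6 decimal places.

ρ_J = max_k |cos(kπ/54)| = cos(π/54) = 0.998308
√(1 − cos²(π/54)) = sin(π/54) ≈ 0.0581448.
So ω* = 2/1.0581448 = 1.890100 (Young).
ρ(B_{ω*}) = ω*−1 = 0.890100

ρ_SOR = 0.890100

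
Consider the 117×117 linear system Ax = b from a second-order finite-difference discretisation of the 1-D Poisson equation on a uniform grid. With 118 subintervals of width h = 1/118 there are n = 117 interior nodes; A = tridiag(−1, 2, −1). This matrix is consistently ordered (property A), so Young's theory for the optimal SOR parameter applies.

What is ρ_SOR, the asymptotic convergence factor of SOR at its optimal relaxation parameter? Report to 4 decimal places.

ρ_SOR = 0.9481

B_J for the 117×117 system has eigenvalues cos(kπ/118); ρ_J = cos(π/118) = 0.9996.
root = sin(π/118) = 0.02662  (since 1−cos² = sin²).
ω* = 2/(1+0.02662) = 1.9481
and ρ(B_{ω*}) = 1.9481 − 1 = 0.9481.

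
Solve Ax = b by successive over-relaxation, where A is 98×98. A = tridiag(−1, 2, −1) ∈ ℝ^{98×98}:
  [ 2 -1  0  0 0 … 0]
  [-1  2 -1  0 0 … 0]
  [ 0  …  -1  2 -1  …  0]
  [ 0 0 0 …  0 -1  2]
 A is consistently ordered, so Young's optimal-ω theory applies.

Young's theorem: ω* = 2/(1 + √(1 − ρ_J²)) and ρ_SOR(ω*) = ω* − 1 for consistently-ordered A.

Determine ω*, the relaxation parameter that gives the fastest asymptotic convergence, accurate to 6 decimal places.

spectrum of D⁻¹(L+U) = {cos(kπ/99) : 1≤k≤98}; ρ_J = cos(π/99) = 0.999497.
root = sin(π/99) = 0.0317279  (since 1−cos² = sin²).
ω* = 2/(1+0.0317279) = 1.938496
At ω = 1.938496 every |λ(B_ω)| = ω−1, so ρ_SOR = 0.938496.

ω* = 1.938496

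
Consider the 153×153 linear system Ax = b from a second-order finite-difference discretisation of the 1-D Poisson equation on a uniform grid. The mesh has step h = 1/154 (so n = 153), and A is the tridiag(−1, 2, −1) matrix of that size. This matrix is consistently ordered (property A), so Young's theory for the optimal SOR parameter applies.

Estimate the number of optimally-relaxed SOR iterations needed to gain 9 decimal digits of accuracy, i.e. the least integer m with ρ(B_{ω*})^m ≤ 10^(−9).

m = 508

ρ_J = max_k |cos(kπ/154)| = cos(π/154) = 0.9997919
root = sin(π/154) = 0.0203985  (since 1−cos² = sin²).
Then 2/(1+√(1−ρ_J²)) = 2/(1+0.0203985); ω* = 2/1.0203985 = 1.9600186.
ρ(B_{ω*}) = ω*−1 = 0.9600186
For 9 digits: m = 9·ln10 / (−ln 0.9600186) = 20.7233/0.0408026 = 507.892; round up → m = 508.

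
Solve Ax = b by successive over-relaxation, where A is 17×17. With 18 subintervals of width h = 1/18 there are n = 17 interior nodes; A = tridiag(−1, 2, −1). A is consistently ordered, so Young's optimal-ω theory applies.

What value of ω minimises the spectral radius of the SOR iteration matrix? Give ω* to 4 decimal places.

n=17: λ(B_J) = 1 − λ(A)/2 = cos(kπ/18); k=1 gives ρ_J = 0.9848.
√(1−ρ_J²) = |sin(π/18)| = 0.17365
ω* = 2 / (1 + 0.17365) = 2 / 1.17365 ≈ 1.7041.
and ρ(B_{ω*}) = 1.7041 − 1 = 0.7041.

ω* = 1.7041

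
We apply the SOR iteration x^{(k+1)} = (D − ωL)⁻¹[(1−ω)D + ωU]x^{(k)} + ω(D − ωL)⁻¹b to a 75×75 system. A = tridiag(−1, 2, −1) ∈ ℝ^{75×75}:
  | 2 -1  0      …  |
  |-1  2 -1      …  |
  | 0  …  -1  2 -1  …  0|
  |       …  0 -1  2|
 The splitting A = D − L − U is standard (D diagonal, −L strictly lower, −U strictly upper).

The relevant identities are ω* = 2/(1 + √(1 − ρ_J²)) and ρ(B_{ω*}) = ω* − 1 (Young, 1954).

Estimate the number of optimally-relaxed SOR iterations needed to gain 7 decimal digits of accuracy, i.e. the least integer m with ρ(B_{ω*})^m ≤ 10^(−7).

m = 195

ρ_J = max_k |cos(kπ/76)| = cos(π/76) = 0.9991458
root = sin(π/76) = 0.0413250  (since 1−cos² = sin²).
ω* = 2/(1+0.0413250) = 1.9206300
and ρ(B_{ω*}) = 1.9206300 − 1 = 0.9206300.
7·ln10 = 16.1181; −ln(0.9206300) = 0.0826971; m = ⌈16.1181/0.0826971⌉ = ⌈194.905⌉ = 195.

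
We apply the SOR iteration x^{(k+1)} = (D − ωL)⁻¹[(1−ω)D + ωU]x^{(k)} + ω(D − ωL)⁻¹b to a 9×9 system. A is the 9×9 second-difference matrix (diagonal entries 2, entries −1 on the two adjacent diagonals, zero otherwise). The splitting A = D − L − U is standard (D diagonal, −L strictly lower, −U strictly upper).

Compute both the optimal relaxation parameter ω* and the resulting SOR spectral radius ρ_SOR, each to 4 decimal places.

½·tridiag(1,0,1) at n=9: λ_k = cos(kπ/10); max |λ| at k=1 ⇒ ρ_J = cos(π/10) ≈ 0.9511.
√(1 − cos²(π/10)) = sin(π/10) ≈ 0.30902.
ω* = 2 / (1 + 0.30902) = 2 / 1.30902 ≈ 1.5279.
and ρ(B_{ω*}) = 1.5279 − 1 = 0.5279.

ω* = 1.5279, ρ_SOR = 0.5279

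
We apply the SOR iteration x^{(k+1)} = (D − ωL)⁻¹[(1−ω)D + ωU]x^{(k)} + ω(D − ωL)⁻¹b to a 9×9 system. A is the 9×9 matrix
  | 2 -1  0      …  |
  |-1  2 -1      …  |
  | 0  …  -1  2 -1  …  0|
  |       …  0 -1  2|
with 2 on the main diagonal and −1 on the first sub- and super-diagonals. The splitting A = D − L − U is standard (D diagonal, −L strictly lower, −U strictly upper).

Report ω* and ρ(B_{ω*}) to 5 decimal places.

ω* = 1.52786, ρ_SOR = 0.52786

½·tridiag(1,0,1) at n=9: λ_k = cos(kπ/10); max |λ| at k=1 ⇒ ρ_J = cos(π/10) ≈ 0.95106.
√(1−ρ_J²) simplifies to sin(π/10) = 0.309017.
[ω*] 2 ÷ (1 + 0.309017) = 2 ÷ 1.309017 = 1.52786.
Hence ρ(B_{ω*}) = 1.52786 − 1 = 0.52786.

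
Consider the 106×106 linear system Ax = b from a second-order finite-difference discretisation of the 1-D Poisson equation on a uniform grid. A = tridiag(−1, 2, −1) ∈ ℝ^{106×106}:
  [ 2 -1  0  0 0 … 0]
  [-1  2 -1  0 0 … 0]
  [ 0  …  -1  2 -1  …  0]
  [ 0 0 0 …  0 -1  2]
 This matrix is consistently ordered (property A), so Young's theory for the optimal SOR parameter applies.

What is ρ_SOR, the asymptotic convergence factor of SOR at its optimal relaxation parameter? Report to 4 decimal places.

½·tridiag(1,0,1) at n=106: λ_k = cos(kπ/107); max |λ| at k=1 ⇒ ρ_J = cos(π/107) ≈ 0.9996.
root = sin(π/107) = 0.02936  (since 1−cos² = sin²).
ω* = 2/(1+0.02936) = 1.9430
and ρ(B_{ω*}) = 1.9430 − 1 = 0.9430.

ρ_SOR = 0.9430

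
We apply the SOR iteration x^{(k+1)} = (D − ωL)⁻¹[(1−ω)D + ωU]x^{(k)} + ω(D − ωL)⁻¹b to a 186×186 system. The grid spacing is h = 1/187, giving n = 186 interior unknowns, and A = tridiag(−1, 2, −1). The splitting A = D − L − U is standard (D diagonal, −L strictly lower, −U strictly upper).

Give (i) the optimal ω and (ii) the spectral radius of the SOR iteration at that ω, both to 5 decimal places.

ω* = 1.96696, ρ_SOR = 0.96696

½·tridiag(1,0,1) at n=186: λ_k = cos(kπ/187); max |λ| at k=1 ⇒ ρ_J = cos(π/187) ≈ 0.99986.
√(1 − cos²(π/187)) = sin(π/187) ≈ 0.016799.
ω* = 2/(1+0.016799) = 1.96696
ρ_SOR = ω* − 1 ≈ 0.96696.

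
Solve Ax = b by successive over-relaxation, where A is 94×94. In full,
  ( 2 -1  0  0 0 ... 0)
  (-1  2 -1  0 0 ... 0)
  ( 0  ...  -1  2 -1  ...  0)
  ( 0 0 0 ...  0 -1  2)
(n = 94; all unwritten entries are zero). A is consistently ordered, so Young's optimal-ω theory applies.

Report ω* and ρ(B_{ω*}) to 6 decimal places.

ω* = 1.935990, ρ_SOR = 0.935990

n=94: λ(B_J) = 1 − λ(A)/2 = cos(kπ/95); k=1 gives ρ_J = 0.999453.
√(1−ρ_J²) simplifies to sin(π/95) = 0.0330634.
ω* = 2/(1+0.0330634) = 1.935990
ρ_SOR = ω* − 1 ≈ 0.935990.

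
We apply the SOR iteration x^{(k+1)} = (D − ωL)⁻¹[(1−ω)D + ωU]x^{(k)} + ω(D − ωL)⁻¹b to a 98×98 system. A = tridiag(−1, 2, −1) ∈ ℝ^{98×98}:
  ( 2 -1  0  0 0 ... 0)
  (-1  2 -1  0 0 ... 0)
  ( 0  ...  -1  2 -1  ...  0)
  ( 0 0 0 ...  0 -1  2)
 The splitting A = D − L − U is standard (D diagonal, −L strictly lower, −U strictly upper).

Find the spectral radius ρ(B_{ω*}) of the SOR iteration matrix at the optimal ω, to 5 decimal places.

ρ_SOR = 0.93850

[ρ_J] n=98: ρ(B_J) = cos(π/(n+1)) = cos(π/99) = 0.99950.
1 − cos²(π/99) = sin²(π/99) ⇒ √(1−ρ_J²) = sin(π/99) = 0.031728.
ω* = 2 / (1 + 0.031728) = 2 / 1.031728 ≈ 1.93850.
ρ_SOR = ω* − 1 = 1.93850 − 1 = 0.93850.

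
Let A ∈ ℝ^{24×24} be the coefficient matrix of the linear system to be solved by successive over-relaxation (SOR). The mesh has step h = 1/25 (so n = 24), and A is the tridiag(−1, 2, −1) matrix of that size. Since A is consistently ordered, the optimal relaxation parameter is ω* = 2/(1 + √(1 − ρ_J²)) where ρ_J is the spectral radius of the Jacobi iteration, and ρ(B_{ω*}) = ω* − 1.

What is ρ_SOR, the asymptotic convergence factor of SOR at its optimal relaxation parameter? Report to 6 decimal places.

ρ_SOR = 0.777251

n=24: λ(B_J) = 1 − λ(A)/2 = cos(kπ/25); k=1 gives ρ_J = 0.992115.
√(1 − cos²(π/25)) = sin(π/25) ≈ 0.1253332.
ω* = 2 / (1 + 0.1253332) = 2 / 1.1253332 ≈ 1.777251.
ρ_SOR = ω* − 1 = 1.777251 − 1 = 0.777251.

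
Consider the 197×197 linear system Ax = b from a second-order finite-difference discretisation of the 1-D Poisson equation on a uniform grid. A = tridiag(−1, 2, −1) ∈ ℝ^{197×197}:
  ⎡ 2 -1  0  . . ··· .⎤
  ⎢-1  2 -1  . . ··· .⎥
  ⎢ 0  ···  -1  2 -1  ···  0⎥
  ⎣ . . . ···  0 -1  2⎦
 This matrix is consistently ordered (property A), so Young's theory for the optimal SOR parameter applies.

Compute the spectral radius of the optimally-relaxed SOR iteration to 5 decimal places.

[ρ_J] n=197: ρ(B_J) = cos(π/(n+1)) = cos(π/198) = 0.99987.
root = sin(π/198) = 0.015866  (since 1−cos² = sin²).
Young: ω* = 2/(1+√(1−ρ_J²)) = 2/(1+0.015866) = 2/1.015866 = 1.96876.
Hence ρ(B_{ω*}) = 1.96876 − 1 = 0.96876.

ρ_SOR = 0.96876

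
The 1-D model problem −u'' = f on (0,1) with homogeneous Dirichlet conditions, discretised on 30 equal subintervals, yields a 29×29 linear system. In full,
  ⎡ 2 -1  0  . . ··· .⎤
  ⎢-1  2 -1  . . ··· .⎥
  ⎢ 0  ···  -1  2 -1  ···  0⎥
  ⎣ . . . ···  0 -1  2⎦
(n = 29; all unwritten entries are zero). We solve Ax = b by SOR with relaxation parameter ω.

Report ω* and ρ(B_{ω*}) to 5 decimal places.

½·tridiag(1,0,1) at n=29: λ_k = cos(kπ/30); max |λ| at k=1 ⇒ ρ_J = cos(π/30) ≈ 0.99452.
√(1 − cos²(π/30)) = sin(π/30) ≈ 0.104528.
ω* = 2/(1+0.104528) = 1.81073
ρ(B_{ω*}) = ω*−1 = 0.81073

ω* = 1.81073, ρ_SOR = 0.81073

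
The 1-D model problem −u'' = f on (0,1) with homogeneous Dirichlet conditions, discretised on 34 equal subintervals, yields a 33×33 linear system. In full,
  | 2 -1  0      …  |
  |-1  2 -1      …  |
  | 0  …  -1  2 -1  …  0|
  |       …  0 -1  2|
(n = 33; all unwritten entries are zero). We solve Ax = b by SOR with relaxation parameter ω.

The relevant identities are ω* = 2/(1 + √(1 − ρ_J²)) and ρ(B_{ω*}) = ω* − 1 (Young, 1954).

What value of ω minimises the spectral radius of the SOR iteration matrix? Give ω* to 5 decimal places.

[ρ_J] n=33: ρ(B_J) = cos(π/(n+1)) = cos(π/34) = 0.99573.
√(1−ρ_J²) = |sin(π/34)| = 0.092268
[ω*] 2 ÷ (1 + 0.092268) = 2 ÷ 1.092268 = 1.83105.
ρ_SOR = ω* − 1 = 1.83105 − 1 = 0.83105.

ω* = 1.83105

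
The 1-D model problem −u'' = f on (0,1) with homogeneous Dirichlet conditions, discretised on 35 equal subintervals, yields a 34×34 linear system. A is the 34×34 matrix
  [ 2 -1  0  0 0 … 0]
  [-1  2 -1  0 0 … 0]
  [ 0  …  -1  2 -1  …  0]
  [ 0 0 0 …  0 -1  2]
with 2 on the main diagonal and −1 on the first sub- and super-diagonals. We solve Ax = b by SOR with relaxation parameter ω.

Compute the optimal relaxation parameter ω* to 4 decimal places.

ω* = 1.8355

ρ_J = max_k |cos(kπ/35)| = cos(π/35) = 0.9960
1 − cos²(π/35) = sin²(π/35) ⇒ √(1−ρ_J²) = sin(π/35) = 0.08964.
Young: ω* = 2/(1+√(1−ρ_J²)) = 2/(1+0.08964) = 2/1.08964 = 1.8355.
ρ_SOR = ω* − 1 = 1.8355 − 1 = 0.8355.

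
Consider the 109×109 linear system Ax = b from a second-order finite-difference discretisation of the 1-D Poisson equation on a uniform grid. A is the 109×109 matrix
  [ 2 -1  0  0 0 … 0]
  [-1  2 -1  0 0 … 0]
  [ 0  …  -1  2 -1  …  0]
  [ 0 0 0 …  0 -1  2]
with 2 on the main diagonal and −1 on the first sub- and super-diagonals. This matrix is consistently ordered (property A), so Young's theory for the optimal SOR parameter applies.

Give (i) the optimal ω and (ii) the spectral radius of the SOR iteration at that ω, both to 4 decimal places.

n=109: λ(B_J) = 1 − λ(A)/2 = cos(kπ/110); k=1 gives ρ_J = 0.9996.
√(1 − cos²(π/110)) = sin(π/110) ≈ 0.02856.
Then 2/(1+√(1−ρ_J²)) = 2/(1+0.02856); ω* = 2/1.02856 = 1.9445.
[ρ_SOR] ω* − 1 = 0.9445.

ω* = 1.9445, ρ_SOR = 0.9445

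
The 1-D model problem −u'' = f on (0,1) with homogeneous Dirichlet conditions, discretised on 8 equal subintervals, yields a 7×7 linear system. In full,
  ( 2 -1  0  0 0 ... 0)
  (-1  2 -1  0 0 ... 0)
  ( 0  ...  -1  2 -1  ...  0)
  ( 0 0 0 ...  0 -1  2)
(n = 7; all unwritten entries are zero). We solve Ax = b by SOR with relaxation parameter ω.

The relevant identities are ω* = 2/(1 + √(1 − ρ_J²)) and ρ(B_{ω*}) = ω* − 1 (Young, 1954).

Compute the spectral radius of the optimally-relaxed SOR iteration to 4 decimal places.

With n=7, ρ(Jacobi) = cos(π/8) = 0.9239.
√(1−ρ_J²) = |sin(π/8)| = 0.38268
ω* = 2/(1+0.38268) = 1.4465
[ρ_SOR] ω* − 1 = 0.4465.

ρ_SOR = 0.4465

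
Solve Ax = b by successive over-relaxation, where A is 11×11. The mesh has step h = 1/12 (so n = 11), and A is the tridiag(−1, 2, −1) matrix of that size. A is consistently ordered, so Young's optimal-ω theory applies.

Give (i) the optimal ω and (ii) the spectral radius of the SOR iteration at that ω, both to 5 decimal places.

n=11: λ(B_J) = 1 − λ(A)/2 = cos(kπ/12); k=1 gives ρ_J = 0.96593.
1 − cos²(π/12) = sin²(π/12) ⇒ √(1−ρ_J²) = sin(π/12) = 0.258819.
Young: ω* = 2/(1+√(1−ρ_J²)) = 2/(1+0.258819) = 2/1.258819 = 1.58879.
[ρ_SOR] ω* − 1 = 0.58879.

ω* = 1.58879, ρ_SOR = 0.58879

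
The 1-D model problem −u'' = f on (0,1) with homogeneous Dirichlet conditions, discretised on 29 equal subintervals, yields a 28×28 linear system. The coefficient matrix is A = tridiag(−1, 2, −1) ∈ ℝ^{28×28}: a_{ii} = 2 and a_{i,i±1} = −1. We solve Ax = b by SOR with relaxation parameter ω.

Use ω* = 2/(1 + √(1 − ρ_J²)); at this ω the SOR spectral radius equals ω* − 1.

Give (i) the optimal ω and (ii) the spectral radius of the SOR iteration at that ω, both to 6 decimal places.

[ρ_J] n=28: ρ(B_J) = cos(π/(n+1)) = cos(π/29) = 0.994138.
√(1 − cos²(π/29)) = sin(π/29) ≈ 0.1081190.
Young: ω* = 2/(1+√(1−ρ_J²)) = 2/(1+0.1081190) = 2/1.1081190 = 1.804860.
and ρ(B_{ω*}) = 1.804860 − 1 = 0.804860.

ω* = 1.804860, ρ_SOR = 0.804860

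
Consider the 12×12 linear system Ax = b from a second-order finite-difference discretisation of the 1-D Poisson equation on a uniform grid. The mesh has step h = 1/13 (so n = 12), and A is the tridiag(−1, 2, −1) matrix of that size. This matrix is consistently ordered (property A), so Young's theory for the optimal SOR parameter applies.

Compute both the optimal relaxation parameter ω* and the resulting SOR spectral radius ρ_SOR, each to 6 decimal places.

ω* = 1.613794, ρ_SOR = 0.613794

[ρ_J] n=12: ρ(B_J) = cos(π/(n+1)) = cos(π/13) = 0.970942.
√(1 − cos²(π/13)) = sin(π/13) ≈ 0.2393157.
ω* = 2 / (1 + 0.2393157) = 2 / 1.2393157 ≈ 1.613794.
At ω = 1.613794 every |λ(B_ω)| = ω−1, so ρ_SOR = 0.613794.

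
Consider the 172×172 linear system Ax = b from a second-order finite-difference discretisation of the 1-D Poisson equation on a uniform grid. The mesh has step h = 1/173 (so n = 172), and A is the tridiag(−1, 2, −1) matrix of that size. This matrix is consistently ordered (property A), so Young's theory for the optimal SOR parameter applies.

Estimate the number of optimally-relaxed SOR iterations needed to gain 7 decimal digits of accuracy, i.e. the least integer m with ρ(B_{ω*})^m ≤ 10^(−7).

m = 444

n=172: λ(B_J) = 1 − λ(A)/2 = cos(kπ/173); k=1 gives ρ_J = 0.9998351.
√(1−ρ_J²) = |sin(π/173)| = 0.0181585
[ω*] 2 ÷ (1 + 0.0181585) = 2 ÷ 1.0181585 = 1.9643307.
Hence ρ(B_{ω*}) = 1.9643307 − 1 = 0.9643307.
ρ_SOR^m ≤ 10^(−7) ⇔ m ≥ 7·ln10/(−ln 0.9643307) = 16.1181/0.036321 = 443.768; m = ⌈443.768⌉ = 444.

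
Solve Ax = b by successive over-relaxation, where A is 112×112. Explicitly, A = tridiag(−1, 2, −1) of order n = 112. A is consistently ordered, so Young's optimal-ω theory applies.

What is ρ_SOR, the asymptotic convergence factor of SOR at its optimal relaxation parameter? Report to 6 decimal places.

ρ_SOR = 0.945907

B_J for the 112×112 system has eigenvalues cos(kπ/113); ρ_J = cos(π/113) = 0.999614.
1 − cos²(π/113) = sin²(π/113) ⇒ √(1−ρ_J²) = sin(π/113) = 0.0277981.
Then 2/(1+√(1−ρ_J²)) = 2/(1+0.0277981); ω* = 2/1.0277981 = 1.945907.
ρ(B_{ω*}) = ω*−1 = 0.945907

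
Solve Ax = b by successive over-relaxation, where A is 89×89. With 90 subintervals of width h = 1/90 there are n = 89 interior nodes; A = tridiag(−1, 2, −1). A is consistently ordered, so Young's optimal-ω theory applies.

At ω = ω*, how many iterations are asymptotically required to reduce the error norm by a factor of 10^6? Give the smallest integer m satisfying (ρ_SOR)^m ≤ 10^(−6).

m = 198

[ρ_J] n=89: ρ(B_J) = cos(π/(n+1)) = cos(π/90) = 0.9993908.
√(1−ρ_J²) = |sin(π/90)| = 0.0348995
[ω*] 2 ÷ (1 + 0.0348995) = 2 ÷ 1.0348995 = 1.9325548.
ρ(B_{ω*}) = ω*−1 = 0.9325548
(0.9325548)^m ≤ 10^{−6}  ⇒  m·ln(0.9325548) ≤ −6·ln10  ⇒  m ≥ 197.852  ⇒  m = 198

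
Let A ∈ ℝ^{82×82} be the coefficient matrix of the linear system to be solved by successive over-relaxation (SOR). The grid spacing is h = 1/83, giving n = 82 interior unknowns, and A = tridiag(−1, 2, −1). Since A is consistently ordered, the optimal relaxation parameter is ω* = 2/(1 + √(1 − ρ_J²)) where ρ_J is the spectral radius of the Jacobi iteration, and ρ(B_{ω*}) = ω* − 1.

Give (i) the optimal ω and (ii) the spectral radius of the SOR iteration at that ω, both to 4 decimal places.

ω* = 1.9271, ρ_SOR = 0.9271

[ρ_J] n=82: ρ(B_J) = cos(π/(n+1)) = cos(π/83) = 0.9993.
√(1−ρ_J²) simplifies to sin(π/83) = 0.03784.
[ω*] 2 ÷ (1 + 0.03784) = 2 ÷ 1.03784 = 1.9271.
At ω = 1.9271 every |λ(B_ω)| = ω−1, so ρ_SOR = 0.9271.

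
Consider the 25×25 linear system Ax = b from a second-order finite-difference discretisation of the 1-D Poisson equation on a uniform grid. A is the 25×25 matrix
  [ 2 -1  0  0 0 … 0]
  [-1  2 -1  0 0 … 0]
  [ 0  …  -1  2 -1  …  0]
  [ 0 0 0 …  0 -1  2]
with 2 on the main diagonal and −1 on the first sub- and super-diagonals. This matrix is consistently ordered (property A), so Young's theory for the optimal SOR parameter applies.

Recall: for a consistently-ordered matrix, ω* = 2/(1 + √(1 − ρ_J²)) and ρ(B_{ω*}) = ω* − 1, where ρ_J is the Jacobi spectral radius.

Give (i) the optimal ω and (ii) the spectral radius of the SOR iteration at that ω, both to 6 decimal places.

ω* = 1.784859, ρ_SOR = 0.784859

[ρ_J] n=25: ρ(B_J) = cos(π/(n+1)) = cos(π/26) = 0.992709.
root = sin(π/26) = 0.1205367  (since 1−cos² = sin²).
ω* = 2 / (1 + 0.1205367) = 2 / 1.1205367 ≈ 1.784859.
ρ_SOR = ω* − 1 = 1.784859 − 1 = 0.784859.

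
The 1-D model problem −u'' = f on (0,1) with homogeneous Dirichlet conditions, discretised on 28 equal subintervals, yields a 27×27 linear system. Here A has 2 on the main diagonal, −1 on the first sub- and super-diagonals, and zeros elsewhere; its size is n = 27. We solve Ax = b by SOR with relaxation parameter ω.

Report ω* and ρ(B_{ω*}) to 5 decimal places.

spectrum of D⁻¹(L+U) = {cos(kπ/28) : 1≤k≤27}; ρ_J = cos(π/28) = 0.99371.
√(1 − cos²(π/28)) = sin(π/28) ≈ 0.111964.
Then 2/(1+√(1−ρ_J²)) = 2/(1+0.111964); ω* = 2/1.111964 = 1.79862.
ρ_SOR = ω* − 1 = 1.79862 − 1 = 0.79862.

ω* = 1.79862, ρ_SOR = 0.79862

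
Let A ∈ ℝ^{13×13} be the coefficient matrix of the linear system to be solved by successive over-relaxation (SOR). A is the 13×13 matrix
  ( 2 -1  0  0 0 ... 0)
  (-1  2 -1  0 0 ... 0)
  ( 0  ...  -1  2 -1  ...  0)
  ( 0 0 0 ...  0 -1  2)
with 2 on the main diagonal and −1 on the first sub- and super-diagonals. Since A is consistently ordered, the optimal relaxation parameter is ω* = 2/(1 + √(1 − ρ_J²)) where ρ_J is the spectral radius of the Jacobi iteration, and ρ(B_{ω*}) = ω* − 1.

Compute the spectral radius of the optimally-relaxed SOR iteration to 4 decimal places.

ρ_J = max_k |cos(kπ/14)| = cos(π/14) = 0.9749
√(1−ρ_J²) = |sin(π/14)| = 0.22252
ω* = 2 / (1 + 0.22252) = 2 / 1.22252 ≈ 1.6360.
Hence ρ(B_{ω*}) = 1.6360 − 1 = 0.6360.

ρ_SOR = 0.6360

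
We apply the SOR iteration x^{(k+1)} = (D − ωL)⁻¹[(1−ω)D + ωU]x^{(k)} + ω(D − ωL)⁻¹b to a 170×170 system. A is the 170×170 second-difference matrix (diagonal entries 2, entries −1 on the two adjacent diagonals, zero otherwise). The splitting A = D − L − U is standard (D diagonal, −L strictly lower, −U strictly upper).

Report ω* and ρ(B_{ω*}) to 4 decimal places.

ω* = 1.9639, ρ_SOR = 0.9639

n=170: λ(B_J) = 1 − λ(A)/2 = cos(kπ/171); k=1 gives ρ_J = 0.9998.
√(1 − cos²(π/171)) = sin(π/171) ≈ 0.01837.
So ω* = 2/1.01837 = 1.9639 (Young).
ρ_SOR = ω* − 1 ≈ 0.9639.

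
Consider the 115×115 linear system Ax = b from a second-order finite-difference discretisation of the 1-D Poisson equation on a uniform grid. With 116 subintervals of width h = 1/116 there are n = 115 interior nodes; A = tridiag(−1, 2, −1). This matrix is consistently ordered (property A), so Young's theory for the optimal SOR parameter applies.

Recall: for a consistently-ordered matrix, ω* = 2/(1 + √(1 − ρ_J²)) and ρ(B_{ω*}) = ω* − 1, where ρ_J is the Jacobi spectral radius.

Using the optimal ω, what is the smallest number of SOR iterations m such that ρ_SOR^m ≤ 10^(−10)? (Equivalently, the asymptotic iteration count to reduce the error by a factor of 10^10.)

½·tridiag(1,0,1) at n=115: λ_k = cos(kπ/116); max |λ| at k=1 ⇒ ρ_J = cos(π/116) ≈ 0.9996333.
√(1−ρ_J²) simplifies to sin(π/116) = 0.0270794.
ω* = 2/(1+0.0270794) = 1.9472691
ρ(B_{ω*}) = ω*−1 = 0.9472691
m ≥ 10·ln10 / (−ln 0.9472691) = 425.051; smallest integer m = 426.

m = 426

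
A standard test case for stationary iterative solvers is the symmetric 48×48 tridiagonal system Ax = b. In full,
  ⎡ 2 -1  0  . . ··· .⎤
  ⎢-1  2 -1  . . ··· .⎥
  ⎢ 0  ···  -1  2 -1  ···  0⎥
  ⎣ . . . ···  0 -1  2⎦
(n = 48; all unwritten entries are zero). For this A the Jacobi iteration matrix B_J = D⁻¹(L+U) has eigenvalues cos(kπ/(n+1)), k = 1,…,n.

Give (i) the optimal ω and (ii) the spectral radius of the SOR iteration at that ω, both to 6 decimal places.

n=48: λ(B_J) = 1 − λ(A)/2 = cos(kπ/49); k=1 gives ρ_J = 0.997945.
√(1 − cos²(π/49)) = sin(π/49) ≈ 0.0640702.
[ω*] 2 ÷ (1 + 0.0640702) = 2 ÷ 1.0640702 = 1.879575.
ρ_SOR = ω* − 1 ≈ 0.879575.

ω* = 1.879575, ρ_SOR = 0.879575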